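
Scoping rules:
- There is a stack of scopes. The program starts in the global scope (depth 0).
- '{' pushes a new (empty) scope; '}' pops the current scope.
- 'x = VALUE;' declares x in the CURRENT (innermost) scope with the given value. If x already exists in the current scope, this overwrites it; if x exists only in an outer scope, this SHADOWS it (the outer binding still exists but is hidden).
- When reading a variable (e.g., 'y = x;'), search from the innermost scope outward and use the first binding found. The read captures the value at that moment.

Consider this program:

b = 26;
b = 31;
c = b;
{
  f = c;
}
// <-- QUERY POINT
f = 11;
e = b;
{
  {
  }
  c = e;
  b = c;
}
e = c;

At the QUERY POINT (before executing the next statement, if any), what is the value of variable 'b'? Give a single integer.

Answer: 31

Derivation:
Step 1: declare b=26 at depth 0
Step 2: declare b=31 at depth 0
Step 3: declare c=(read b)=31 at depth 0
Step 4: enter scope (depth=1)
Step 5: declare f=(read c)=31 at depth 1
Step 6: exit scope (depth=0)
Visible at query point: b=31 c=31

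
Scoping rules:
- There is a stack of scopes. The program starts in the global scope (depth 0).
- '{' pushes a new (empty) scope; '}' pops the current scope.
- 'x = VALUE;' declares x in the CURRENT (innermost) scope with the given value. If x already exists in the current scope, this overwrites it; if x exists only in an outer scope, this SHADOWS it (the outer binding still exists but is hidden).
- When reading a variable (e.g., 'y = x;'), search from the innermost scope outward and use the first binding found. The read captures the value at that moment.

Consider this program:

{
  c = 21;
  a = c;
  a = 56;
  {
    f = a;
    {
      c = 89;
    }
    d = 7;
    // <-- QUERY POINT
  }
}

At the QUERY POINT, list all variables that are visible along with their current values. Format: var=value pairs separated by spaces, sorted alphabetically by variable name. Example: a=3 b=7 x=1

Answer: a=56 c=21 d=7 f=56

Derivation:
Step 1: enter scope (depth=1)
Step 2: declare c=21 at depth 1
Step 3: declare a=(read c)=21 at depth 1
Step 4: declare a=56 at depth 1
Step 5: enter scope (depth=2)
Step 6: declare f=(read a)=56 at depth 2
Step 7: enter scope (depth=3)
Step 8: declare c=89 at depth 3
Step 9: exit scope (depth=2)
Step 10: declare d=7 at depth 2
Visible at query point: a=56 c=21 d=7 f=56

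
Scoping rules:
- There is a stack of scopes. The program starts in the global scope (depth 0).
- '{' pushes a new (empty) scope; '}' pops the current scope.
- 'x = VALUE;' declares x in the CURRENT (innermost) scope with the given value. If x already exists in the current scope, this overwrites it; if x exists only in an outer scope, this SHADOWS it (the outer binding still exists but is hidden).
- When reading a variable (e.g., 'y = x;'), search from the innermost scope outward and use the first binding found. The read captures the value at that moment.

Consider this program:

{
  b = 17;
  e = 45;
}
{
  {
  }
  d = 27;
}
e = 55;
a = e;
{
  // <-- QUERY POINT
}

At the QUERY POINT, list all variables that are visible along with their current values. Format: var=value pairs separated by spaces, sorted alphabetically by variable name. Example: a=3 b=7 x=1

Step 1: enter scope (depth=1)
Step 2: declare b=17 at depth 1
Step 3: declare e=45 at depth 1
Step 4: exit scope (depth=0)
Step 5: enter scope (depth=1)
Step 6: enter scope (depth=2)
Step 7: exit scope (depth=1)
Step 8: declare d=27 at depth 1
Step 9: exit scope (depth=0)
Step 10: declare e=55 at depth 0
Step 11: declare a=(read e)=55 at depth 0
Step 12: enter scope (depth=1)
Visible at query point: a=55 e=55

Answer: a=55 e=55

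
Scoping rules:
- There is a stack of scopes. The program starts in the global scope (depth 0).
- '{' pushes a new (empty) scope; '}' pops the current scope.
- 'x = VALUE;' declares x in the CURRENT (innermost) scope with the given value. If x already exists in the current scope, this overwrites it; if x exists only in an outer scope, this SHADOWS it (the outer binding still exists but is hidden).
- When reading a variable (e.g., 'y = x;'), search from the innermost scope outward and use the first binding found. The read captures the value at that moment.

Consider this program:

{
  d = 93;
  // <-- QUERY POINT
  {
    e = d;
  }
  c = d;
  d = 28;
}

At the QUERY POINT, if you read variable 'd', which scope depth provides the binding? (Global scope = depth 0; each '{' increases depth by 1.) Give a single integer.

Answer: 1

Derivation:
Step 1: enter scope (depth=1)
Step 2: declare d=93 at depth 1
Visible at query point: d=93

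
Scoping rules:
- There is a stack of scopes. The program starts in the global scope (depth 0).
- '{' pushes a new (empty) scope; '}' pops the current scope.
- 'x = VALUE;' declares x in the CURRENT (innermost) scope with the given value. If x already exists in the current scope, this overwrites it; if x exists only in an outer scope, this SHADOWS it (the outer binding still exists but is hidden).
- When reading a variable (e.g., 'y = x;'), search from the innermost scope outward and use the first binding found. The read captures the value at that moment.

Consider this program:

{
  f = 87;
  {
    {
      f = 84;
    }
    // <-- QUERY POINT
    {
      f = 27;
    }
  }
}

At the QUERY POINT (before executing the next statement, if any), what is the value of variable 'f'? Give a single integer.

Answer: 87

Derivation:
Step 1: enter scope (depth=1)
Step 2: declare f=87 at depth 1
Step 3: enter scope (depth=2)
Step 4: enter scope (depth=3)
Step 5: declare f=84 at depth 3
Step 6: exit scope (depth=2)
Visible at query point: f=87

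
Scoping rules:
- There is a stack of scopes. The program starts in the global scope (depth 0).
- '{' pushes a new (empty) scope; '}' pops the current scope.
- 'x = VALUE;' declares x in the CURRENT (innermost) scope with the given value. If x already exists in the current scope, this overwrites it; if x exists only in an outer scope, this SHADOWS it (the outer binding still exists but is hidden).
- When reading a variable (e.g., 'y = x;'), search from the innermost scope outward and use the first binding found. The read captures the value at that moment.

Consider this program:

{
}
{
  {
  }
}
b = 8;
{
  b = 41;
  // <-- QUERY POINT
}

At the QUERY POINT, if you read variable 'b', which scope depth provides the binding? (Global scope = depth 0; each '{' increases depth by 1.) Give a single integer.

Answer: 1

Derivation:
Step 1: enter scope (depth=1)
Step 2: exit scope (depth=0)
Step 3: enter scope (depth=1)
Step 4: enter scope (depth=2)
Step 5: exit scope (depth=1)
Step 6: exit scope (depth=0)
Step 7: declare b=8 at depth 0
Step 8: enter scope (depth=1)
Step 9: declare b=41 at depth 1
Visible at query point: b=41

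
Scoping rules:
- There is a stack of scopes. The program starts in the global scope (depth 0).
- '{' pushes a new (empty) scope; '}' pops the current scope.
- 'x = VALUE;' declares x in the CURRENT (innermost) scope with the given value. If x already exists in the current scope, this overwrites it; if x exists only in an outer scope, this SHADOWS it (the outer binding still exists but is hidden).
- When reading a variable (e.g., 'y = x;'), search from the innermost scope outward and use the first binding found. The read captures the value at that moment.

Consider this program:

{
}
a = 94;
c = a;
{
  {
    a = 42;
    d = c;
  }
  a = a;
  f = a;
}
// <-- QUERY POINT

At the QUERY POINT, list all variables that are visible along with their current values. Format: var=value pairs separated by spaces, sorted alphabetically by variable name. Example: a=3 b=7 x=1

Step 1: enter scope (depth=1)
Step 2: exit scope (depth=0)
Step 3: declare a=94 at depth 0
Step 4: declare c=(read a)=94 at depth 0
Step 5: enter scope (depth=1)
Step 6: enter scope (depth=2)
Step 7: declare a=42 at depth 2
Step 8: declare d=(read c)=94 at depth 2
Step 9: exit scope (depth=1)
Step 10: declare a=(read a)=94 at depth 1
Step 11: declare f=(read a)=94 at depth 1
Step 12: exit scope (depth=0)
Visible at query point: a=94 c=94

Answer: a=94 c=94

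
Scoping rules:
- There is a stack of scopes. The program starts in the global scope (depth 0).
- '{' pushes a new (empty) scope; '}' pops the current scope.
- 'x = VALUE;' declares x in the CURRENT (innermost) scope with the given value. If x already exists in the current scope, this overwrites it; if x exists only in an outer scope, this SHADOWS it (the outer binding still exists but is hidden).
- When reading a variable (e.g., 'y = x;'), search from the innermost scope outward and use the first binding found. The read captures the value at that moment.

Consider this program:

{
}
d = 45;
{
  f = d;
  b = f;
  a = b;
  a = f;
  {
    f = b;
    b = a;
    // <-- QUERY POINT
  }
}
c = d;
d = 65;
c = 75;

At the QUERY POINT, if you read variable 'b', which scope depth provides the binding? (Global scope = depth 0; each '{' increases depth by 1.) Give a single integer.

Answer: 2

Derivation:
Step 1: enter scope (depth=1)
Step 2: exit scope (depth=0)
Step 3: declare d=45 at depth 0
Step 4: enter scope (depth=1)
Step 5: declare f=(read d)=45 at depth 1
Step 6: declare b=(read f)=45 at depth 1
Step 7: declare a=(read b)=45 at depth 1
Step 8: declare a=(read f)=45 at depth 1
Step 9: enter scope (depth=2)
Step 10: declare f=(read b)=45 at depth 2
Step 11: declare b=(read a)=45 at depth 2
Visible at query point: a=45 b=45 d=45 f=45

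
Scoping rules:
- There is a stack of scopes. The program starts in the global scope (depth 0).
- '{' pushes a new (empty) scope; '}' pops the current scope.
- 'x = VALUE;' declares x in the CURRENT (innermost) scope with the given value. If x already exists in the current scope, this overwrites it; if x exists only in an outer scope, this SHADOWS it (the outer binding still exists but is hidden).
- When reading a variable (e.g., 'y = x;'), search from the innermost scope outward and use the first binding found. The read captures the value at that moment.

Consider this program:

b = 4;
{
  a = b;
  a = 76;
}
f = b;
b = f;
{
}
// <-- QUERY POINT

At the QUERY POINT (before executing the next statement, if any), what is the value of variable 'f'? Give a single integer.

Answer: 4

Derivation:
Step 1: declare b=4 at depth 0
Step 2: enter scope (depth=1)
Step 3: declare a=(read b)=4 at depth 1
Step 4: declare a=76 at depth 1
Step 5: exit scope (depth=0)
Step 6: declare f=(read b)=4 at depth 0
Step 7: declare b=(read f)=4 at depth 0
Step 8: enter scope (depth=1)
Step 9: exit scope (depth=0)
Visible at query point: b=4 f=4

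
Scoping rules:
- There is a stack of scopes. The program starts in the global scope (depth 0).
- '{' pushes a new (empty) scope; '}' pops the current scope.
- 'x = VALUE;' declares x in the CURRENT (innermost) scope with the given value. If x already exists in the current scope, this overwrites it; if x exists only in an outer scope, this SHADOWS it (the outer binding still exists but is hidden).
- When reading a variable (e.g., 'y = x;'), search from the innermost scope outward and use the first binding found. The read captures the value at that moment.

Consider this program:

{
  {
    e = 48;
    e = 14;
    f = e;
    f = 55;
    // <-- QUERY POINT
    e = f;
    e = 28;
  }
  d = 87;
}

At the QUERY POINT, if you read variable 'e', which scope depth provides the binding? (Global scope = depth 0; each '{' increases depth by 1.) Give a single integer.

Step 1: enter scope (depth=1)
Step 2: enter scope (depth=2)
Step 3: declare e=48 at depth 2
Step 4: declare e=14 at depth 2
Step 5: declare f=(read e)=14 at depth 2
Step 6: declare f=55 at depth 2
Visible at query point: e=14 f=55

Answer: 2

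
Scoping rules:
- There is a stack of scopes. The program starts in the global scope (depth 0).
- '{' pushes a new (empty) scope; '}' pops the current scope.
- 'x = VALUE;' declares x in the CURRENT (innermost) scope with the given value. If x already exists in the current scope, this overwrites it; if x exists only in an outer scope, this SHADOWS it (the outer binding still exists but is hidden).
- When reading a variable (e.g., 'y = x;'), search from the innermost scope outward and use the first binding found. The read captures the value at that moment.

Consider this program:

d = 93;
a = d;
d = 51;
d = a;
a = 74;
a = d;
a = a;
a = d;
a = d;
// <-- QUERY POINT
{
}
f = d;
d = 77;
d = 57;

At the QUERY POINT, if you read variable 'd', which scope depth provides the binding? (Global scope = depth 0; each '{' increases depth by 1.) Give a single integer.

Step 1: declare d=93 at depth 0
Step 2: declare a=(read d)=93 at depth 0
Step 3: declare d=51 at depth 0
Step 4: declare d=(read a)=93 at depth 0
Step 5: declare a=74 at depth 0
Step 6: declare a=(read d)=93 at depth 0
Step 7: declare a=(read a)=93 at depth 0
Step 8: declare a=(read d)=93 at depth 0
Step 9: declare a=(read d)=93 at depth 0
Visible at query point: a=93 d=93

Answer: 0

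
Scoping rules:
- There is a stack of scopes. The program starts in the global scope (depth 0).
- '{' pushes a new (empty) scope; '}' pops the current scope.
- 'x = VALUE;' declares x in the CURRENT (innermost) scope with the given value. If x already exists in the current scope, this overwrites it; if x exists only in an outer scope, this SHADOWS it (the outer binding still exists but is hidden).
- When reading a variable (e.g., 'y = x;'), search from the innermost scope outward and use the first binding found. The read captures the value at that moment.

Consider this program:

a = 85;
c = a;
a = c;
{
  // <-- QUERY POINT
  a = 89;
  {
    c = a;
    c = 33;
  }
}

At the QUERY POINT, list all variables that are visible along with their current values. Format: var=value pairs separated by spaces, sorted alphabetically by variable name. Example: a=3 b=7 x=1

Answer: a=85 c=85

Derivation:
Step 1: declare a=85 at depth 0
Step 2: declare c=(read a)=85 at depth 0
Step 3: declare a=(read c)=85 at depth 0
Step 4: enter scope (depth=1)
Visible at query point: a=85 c=85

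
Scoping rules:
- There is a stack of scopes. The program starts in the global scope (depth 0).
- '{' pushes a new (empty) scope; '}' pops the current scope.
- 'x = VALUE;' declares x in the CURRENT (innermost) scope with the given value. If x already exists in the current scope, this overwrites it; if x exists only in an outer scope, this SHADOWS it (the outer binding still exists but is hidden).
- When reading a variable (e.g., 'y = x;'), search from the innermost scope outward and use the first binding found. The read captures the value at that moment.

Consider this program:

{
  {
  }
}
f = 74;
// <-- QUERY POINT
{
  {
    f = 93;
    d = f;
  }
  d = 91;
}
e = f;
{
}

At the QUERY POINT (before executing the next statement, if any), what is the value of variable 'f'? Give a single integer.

Step 1: enter scope (depth=1)
Step 2: enter scope (depth=2)
Step 3: exit scope (depth=1)
Step 4: exit scope (depth=0)
Step 5: declare f=74 at depth 0
Visible at query point: f=74

Answer: 74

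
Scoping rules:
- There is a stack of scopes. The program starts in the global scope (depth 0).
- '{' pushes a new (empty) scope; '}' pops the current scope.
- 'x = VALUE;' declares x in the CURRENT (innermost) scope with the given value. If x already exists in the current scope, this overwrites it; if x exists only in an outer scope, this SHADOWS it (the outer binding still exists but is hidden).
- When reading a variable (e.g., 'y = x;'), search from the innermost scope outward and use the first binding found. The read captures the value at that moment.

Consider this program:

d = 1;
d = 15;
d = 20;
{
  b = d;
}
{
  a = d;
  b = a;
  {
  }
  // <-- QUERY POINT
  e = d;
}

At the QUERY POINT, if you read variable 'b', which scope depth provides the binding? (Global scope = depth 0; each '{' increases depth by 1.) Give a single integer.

Answer: 1

Derivation:
Step 1: declare d=1 at depth 0
Step 2: declare d=15 at depth 0
Step 3: declare d=20 at depth 0
Step 4: enter scope (depth=1)
Step 5: declare b=(read d)=20 at depth 1
Step 6: exit scope (depth=0)
Step 7: enter scope (depth=1)
Step 8: declare a=(read d)=20 at depth 1
Step 9: declare b=(read a)=20 at depth 1
Step 10: enter scope (depth=2)
Step 11: exit scope (depth=1)
Visible at query point: a=20 b=20 d=20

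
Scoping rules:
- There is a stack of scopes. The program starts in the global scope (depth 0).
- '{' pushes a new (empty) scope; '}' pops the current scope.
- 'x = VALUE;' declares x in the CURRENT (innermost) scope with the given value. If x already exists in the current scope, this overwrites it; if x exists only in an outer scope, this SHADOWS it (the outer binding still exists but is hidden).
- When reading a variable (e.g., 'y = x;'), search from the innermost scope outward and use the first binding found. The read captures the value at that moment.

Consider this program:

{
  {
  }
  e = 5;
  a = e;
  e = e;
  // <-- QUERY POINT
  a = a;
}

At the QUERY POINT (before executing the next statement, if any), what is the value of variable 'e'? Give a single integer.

Step 1: enter scope (depth=1)
Step 2: enter scope (depth=2)
Step 3: exit scope (depth=1)
Step 4: declare e=5 at depth 1
Step 5: declare a=(read e)=5 at depth 1
Step 6: declare e=(read e)=5 at depth 1
Visible at query point: a=5 e=5

Answer: 5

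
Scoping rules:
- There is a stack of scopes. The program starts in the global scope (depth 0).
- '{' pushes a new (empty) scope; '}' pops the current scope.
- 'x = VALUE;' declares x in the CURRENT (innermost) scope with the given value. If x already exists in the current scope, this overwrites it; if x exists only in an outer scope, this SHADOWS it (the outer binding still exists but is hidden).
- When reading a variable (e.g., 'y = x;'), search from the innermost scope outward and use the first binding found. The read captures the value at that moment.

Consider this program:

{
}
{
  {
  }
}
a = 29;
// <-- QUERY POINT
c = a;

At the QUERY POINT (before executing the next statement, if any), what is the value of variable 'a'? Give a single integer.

Step 1: enter scope (depth=1)
Step 2: exit scope (depth=0)
Step 3: enter scope (depth=1)
Step 4: enter scope (depth=2)
Step 5: exit scope (depth=1)
Step 6: exit scope (depth=0)
Step 7: declare a=29 at depth 0
Visible at query point: a=29

Answer: 29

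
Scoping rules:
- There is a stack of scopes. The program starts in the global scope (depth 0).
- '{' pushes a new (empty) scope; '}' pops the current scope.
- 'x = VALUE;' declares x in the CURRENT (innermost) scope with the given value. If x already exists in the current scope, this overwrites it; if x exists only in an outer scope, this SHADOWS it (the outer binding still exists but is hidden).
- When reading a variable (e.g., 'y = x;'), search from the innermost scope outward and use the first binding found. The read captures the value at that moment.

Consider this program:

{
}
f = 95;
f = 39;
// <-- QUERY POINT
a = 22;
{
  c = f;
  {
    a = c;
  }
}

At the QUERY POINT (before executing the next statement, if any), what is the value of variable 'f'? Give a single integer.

Answer: 39

Derivation:
Step 1: enter scope (depth=1)
Step 2: exit scope (depth=0)
Step 3: declare f=95 at depth 0
Step 4: declare f=39 at depth 0
Visible at query point: f=39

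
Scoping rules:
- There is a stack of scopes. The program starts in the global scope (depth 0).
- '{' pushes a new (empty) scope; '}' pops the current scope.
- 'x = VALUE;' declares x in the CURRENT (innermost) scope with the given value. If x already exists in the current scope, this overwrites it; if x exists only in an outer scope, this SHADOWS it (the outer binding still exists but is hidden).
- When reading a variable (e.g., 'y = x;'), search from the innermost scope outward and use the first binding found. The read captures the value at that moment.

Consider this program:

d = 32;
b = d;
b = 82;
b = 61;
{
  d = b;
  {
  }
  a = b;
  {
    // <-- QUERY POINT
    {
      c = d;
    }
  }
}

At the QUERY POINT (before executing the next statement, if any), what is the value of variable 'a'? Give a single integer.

Step 1: declare d=32 at depth 0
Step 2: declare b=(read d)=32 at depth 0
Step 3: declare b=82 at depth 0
Step 4: declare b=61 at depth 0
Step 5: enter scope (depth=1)
Step 6: declare d=(read b)=61 at depth 1
Step 7: enter scope (depth=2)
Step 8: exit scope (depth=1)
Step 9: declare a=(read b)=61 at depth 1
Step 10: enter scope (depth=2)
Visible at query point: a=61 b=61 d=61

Answer: 61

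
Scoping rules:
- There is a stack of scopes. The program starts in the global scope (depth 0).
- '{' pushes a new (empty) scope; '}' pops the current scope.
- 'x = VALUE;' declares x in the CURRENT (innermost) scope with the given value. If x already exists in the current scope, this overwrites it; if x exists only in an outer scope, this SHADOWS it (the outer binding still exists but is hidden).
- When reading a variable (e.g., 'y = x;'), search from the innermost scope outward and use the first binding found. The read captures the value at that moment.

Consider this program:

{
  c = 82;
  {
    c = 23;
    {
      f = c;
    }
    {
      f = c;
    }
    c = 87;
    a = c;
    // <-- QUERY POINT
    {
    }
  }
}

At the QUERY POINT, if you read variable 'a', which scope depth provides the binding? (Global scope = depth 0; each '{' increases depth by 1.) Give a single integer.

Answer: 2

Derivation:
Step 1: enter scope (depth=1)
Step 2: declare c=82 at depth 1
Step 3: enter scope (depth=2)
Step 4: declare c=23 at depth 2
Step 5: enter scope (depth=3)
Step 6: declare f=(read c)=23 at depth 3
Step 7: exit scope (depth=2)
Step 8: enter scope (depth=3)
Step 9: declare f=(read c)=23 at depth 3
Step 10: exit scope (depth=2)
Step 11: declare c=87 at depth 2
Step 12: declare a=(read c)=87 at depth 2
Visible at query point: a=87 c=87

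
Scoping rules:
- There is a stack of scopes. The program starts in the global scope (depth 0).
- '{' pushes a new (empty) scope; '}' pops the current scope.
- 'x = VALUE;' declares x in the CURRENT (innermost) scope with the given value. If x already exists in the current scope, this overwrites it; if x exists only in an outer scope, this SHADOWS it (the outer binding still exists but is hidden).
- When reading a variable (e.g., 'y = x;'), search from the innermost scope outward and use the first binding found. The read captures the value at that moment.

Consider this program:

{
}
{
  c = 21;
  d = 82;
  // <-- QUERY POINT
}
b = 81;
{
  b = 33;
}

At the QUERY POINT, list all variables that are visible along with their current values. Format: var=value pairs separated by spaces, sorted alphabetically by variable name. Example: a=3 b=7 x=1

Answer: c=21 d=82

Derivation:
Step 1: enter scope (depth=1)
Step 2: exit scope (depth=0)
Step 3: enter scope (depth=1)
Step 4: declare c=21 at depth 1
Step 5: declare d=82 at depth 1
Visible at query point: c=21 d=82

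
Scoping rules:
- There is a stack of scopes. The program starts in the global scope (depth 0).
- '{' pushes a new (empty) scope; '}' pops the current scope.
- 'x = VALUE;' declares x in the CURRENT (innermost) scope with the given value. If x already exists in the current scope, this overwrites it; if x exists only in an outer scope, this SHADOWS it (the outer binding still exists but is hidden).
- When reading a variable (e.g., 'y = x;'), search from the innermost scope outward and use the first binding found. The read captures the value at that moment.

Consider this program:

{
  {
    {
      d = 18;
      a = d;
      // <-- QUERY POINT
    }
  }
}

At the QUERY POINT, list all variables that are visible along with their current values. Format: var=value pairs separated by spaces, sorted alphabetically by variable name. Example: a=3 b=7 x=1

Answer: a=18 d=18

Derivation:
Step 1: enter scope (depth=1)
Step 2: enter scope (depth=2)
Step 3: enter scope (depth=3)
Step 4: declare d=18 at depth 3
Step 5: declare a=(read d)=18 at depth 3
Visible at query point: a=18 d=18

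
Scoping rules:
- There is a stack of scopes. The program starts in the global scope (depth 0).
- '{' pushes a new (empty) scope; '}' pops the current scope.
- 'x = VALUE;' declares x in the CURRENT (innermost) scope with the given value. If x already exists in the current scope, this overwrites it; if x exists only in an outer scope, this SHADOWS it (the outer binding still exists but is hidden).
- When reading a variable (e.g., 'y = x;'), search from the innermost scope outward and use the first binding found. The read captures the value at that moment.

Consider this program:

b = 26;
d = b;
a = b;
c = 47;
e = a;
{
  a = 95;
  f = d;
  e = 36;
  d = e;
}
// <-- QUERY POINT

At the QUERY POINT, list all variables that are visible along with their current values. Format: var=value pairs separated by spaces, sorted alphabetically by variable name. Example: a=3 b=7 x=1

Step 1: declare b=26 at depth 0
Step 2: declare d=(read b)=26 at depth 0
Step 3: declare a=(read b)=26 at depth 0
Step 4: declare c=47 at depth 0
Step 5: declare e=(read a)=26 at depth 0
Step 6: enter scope (depth=1)
Step 7: declare a=95 at depth 1
Step 8: declare f=(read d)=26 at depth 1
Step 9: declare e=36 at depth 1
Step 10: declare d=(read e)=36 at depth 1
Step 11: exit scope (depth=0)
Visible at query point: a=26 b=26 c=47 d=26 e=26

Answer: a=26 b=26 c=47 d=26 e=26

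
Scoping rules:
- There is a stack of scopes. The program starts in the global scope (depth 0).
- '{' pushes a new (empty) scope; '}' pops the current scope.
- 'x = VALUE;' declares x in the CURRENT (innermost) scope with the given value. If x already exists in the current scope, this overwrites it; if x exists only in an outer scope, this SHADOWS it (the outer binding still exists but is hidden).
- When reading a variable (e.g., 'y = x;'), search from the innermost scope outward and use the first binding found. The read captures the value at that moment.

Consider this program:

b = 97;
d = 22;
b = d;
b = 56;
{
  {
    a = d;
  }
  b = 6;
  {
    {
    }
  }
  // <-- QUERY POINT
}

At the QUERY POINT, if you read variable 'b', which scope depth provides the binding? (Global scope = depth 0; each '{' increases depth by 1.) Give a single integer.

Answer: 1

Derivation:
Step 1: declare b=97 at depth 0
Step 2: declare d=22 at depth 0
Step 3: declare b=(read d)=22 at depth 0
Step 4: declare b=56 at depth 0
Step 5: enter scope (depth=1)
Step 6: enter scope (depth=2)
Step 7: declare a=(read d)=22 at depth 2
Step 8: exit scope (depth=1)
Step 9: declare b=6 at depth 1
Step 10: enter scope (depth=2)
Step 11: enter scope (depth=3)
Step 12: exit scope (depth=2)
Step 13: exit scope (depth=1)
Visible at query point: b=6 d=22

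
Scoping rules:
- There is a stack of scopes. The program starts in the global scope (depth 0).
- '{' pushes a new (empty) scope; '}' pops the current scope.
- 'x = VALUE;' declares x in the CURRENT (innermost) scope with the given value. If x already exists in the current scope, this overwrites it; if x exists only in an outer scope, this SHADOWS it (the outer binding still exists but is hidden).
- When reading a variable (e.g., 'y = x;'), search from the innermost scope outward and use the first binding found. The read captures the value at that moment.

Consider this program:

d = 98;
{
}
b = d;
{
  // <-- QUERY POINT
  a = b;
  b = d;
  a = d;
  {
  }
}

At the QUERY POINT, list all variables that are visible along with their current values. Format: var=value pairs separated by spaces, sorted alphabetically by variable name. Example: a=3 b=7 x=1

Step 1: declare d=98 at depth 0
Step 2: enter scope (depth=1)
Step 3: exit scope (depth=0)
Step 4: declare b=(read d)=98 at depth 0
Step 5: enter scope (depth=1)
Visible at query point: b=98 d=98

Answer: b=98 d=98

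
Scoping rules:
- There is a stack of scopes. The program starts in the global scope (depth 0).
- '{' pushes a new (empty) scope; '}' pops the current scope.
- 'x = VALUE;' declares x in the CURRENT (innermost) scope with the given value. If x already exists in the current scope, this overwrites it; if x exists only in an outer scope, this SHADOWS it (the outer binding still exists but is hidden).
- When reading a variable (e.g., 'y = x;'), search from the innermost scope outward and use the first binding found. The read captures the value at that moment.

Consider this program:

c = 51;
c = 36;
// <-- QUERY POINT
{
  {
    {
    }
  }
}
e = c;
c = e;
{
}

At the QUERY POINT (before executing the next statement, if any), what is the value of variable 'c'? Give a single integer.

Answer: 36

Derivation:
Step 1: declare c=51 at depth 0
Step 2: declare c=36 at depth 0
Visible at query point: c=36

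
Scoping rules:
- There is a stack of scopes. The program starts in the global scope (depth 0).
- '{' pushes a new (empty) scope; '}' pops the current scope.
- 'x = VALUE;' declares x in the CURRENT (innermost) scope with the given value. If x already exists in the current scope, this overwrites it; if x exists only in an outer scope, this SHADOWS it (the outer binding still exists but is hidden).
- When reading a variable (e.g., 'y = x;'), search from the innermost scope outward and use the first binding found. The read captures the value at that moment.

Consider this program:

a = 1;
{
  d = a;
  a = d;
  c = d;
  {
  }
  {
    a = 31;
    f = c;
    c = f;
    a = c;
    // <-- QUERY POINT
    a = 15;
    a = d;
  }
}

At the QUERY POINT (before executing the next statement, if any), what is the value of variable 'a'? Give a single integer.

Step 1: declare a=1 at depth 0
Step 2: enter scope (depth=1)
Step 3: declare d=(read a)=1 at depth 1
Step 4: declare a=(read d)=1 at depth 1
Step 5: declare c=(read d)=1 at depth 1
Step 6: enter scope (depth=2)
Step 7: exit scope (depth=1)
Step 8: enter scope (depth=2)
Step 9: declare a=31 at depth 2
Step 10: declare f=(read c)=1 at depth 2
Step 11: declare c=(read f)=1 at depth 2
Step 12: declare a=(read c)=1 at depth 2
Visible at query point: a=1 c=1 d=1 f=1

Answer: 1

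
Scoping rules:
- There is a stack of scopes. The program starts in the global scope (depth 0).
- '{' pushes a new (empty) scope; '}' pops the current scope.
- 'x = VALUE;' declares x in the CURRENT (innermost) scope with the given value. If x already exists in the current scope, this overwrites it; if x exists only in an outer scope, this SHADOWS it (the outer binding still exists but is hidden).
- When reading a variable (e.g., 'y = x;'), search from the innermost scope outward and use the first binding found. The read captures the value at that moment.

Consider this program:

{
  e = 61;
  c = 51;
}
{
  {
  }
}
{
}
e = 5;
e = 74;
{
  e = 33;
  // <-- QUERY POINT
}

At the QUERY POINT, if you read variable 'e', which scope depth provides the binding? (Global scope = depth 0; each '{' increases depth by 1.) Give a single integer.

Answer: 1

Derivation:
Step 1: enter scope (depth=1)
Step 2: declare e=61 at depth 1
Step 3: declare c=51 at depth 1
Step 4: exit scope (depth=0)
Step 5: enter scope (depth=1)
Step 6: enter scope (depth=2)
Step 7: exit scope (depth=1)
Step 8: exit scope (depth=0)
Step 9: enter scope (depth=1)
Step 10: exit scope (depth=0)
Step 11: declare e=5 at depth 0
Step 12: declare e=74 at depth 0
Step 13: enter scope (depth=1)
Step 14: declare e=33 at depth 1
Visible at query point: e=33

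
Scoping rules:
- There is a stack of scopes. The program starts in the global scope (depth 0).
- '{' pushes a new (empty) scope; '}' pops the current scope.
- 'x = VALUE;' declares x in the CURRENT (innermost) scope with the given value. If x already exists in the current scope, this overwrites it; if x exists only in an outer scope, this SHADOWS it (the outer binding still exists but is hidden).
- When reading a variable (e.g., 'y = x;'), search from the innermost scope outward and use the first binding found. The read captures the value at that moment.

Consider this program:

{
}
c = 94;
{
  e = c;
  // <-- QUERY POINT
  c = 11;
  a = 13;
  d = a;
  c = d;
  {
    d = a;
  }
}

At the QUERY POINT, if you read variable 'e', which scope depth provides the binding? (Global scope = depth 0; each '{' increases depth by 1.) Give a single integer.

Step 1: enter scope (depth=1)
Step 2: exit scope (depth=0)
Step 3: declare c=94 at depth 0
Step 4: enter scope (depth=1)
Step 5: declare e=(read c)=94 at depth 1
Visible at query point: c=94 e=94

Answer: 1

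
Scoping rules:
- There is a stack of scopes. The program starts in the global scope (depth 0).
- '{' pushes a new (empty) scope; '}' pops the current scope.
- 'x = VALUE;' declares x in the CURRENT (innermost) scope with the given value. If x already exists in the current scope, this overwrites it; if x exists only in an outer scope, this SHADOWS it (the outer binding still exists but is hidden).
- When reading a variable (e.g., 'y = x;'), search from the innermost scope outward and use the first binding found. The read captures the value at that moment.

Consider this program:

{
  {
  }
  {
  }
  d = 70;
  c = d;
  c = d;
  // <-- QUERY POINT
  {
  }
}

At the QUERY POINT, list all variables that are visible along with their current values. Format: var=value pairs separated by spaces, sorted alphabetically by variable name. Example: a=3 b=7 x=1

Answer: c=70 d=70

Derivation:
Step 1: enter scope (depth=1)
Step 2: enter scope (depth=2)
Step 3: exit scope (depth=1)
Step 4: enter scope (depth=2)
Step 5: exit scope (depth=1)
Step 6: declare d=70 at depth 1
Step 7: declare c=(read d)=70 at depth 1
Step 8: declare c=(read d)=70 at depth 1
Visible at query point: c=70 d=70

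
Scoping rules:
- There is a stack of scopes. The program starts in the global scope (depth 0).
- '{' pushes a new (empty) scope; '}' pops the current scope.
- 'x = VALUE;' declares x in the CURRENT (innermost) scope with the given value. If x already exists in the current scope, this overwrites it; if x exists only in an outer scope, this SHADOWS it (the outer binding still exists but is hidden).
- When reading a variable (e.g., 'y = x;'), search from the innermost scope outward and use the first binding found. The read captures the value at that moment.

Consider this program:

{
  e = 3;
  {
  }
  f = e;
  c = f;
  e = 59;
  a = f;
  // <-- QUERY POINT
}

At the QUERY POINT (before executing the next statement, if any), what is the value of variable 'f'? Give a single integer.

Answer: 3

Derivation:
Step 1: enter scope (depth=1)
Step 2: declare e=3 at depth 1
Step 3: enter scope (depth=2)
Step 4: exit scope (depth=1)
Step 5: declare f=(read e)=3 at depth 1
Step 6: declare c=(read f)=3 at depth 1
Step 7: declare e=59 at depth 1
Step 8: declare a=(read f)=3 at depth 1
Visible at query point: a=3 c=3 e=59 f=3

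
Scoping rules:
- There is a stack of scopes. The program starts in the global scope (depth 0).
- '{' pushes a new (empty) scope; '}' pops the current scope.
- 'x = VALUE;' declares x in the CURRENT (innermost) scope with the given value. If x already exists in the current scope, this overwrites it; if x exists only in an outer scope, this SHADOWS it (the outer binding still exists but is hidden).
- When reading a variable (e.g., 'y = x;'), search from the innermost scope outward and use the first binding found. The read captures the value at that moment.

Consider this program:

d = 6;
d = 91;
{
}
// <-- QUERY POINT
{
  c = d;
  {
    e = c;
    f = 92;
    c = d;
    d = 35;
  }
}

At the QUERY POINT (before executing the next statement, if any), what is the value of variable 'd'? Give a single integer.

Answer: 91

Derivation:
Step 1: declare d=6 at depth 0
Step 2: declare d=91 at depth 0
Step 3: enter scope (depth=1)
Step 4: exit scope (depth=0)
Visible at query point: d=91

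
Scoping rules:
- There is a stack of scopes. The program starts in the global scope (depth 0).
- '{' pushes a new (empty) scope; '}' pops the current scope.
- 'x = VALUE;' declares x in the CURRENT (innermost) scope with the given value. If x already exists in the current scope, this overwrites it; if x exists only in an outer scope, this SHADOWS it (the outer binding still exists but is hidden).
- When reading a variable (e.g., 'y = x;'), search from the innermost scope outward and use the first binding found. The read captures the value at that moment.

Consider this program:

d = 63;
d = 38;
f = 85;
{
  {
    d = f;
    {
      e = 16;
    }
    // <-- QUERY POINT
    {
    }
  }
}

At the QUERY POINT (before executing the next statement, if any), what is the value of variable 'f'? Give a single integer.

Answer: 85

Derivation:
Step 1: declare d=63 at depth 0
Step 2: declare d=38 at depth 0
Step 3: declare f=85 at depth 0
Step 4: enter scope (depth=1)
Step 5: enter scope (depth=2)
Step 6: declare d=(read f)=85 at depth 2
Step 7: enter scope (depth=3)
Step 8: declare e=16 at depth 3
Step 9: exit scope (depth=2)
Visible at query point: d=85 f=85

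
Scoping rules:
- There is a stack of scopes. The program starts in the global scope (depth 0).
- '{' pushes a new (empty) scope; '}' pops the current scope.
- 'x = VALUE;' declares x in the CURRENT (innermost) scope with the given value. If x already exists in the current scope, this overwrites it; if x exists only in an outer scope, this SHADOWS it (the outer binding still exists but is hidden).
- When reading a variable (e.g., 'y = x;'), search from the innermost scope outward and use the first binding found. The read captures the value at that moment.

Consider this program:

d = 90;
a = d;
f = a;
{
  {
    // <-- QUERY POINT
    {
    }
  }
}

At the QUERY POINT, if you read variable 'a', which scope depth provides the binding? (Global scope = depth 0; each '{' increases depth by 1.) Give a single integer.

Step 1: declare d=90 at depth 0
Step 2: declare a=(read d)=90 at depth 0
Step 3: declare f=(read a)=90 at depth 0
Step 4: enter scope (depth=1)
Step 5: enter scope (depth=2)
Visible at query point: a=90 d=90 f=90

Answer: 0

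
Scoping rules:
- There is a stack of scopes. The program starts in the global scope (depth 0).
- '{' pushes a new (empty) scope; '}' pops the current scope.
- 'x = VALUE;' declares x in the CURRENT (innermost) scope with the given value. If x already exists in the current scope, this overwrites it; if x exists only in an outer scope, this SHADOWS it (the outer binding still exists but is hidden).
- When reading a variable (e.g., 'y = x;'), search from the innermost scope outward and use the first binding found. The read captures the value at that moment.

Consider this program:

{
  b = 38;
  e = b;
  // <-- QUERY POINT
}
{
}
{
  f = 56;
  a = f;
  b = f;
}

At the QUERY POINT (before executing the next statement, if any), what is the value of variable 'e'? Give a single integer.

Step 1: enter scope (depth=1)
Step 2: declare b=38 at depth 1
Step 3: declare e=(read b)=38 at depth 1
Visible at query point: b=38 e=38

Answer: 38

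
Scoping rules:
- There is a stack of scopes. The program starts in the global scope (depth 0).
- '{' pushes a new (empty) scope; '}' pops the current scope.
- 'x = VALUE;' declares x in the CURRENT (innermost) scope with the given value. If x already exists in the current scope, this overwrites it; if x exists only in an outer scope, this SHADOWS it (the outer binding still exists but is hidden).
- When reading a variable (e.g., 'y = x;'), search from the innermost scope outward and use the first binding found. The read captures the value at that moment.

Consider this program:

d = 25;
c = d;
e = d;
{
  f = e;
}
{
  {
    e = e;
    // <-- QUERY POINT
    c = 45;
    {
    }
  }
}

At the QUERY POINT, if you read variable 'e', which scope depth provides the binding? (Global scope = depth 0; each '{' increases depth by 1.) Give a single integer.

Step 1: declare d=25 at depth 0
Step 2: declare c=(read d)=25 at depth 0
Step 3: declare e=(read d)=25 at depth 0
Step 4: enter scope (depth=1)
Step 5: declare f=(read e)=25 at depth 1
Step 6: exit scope (depth=0)
Step 7: enter scope (depth=1)
Step 8: enter scope (depth=2)
Step 9: declare e=(read e)=25 at depth 2
Visible at query point: c=25 d=25 e=25

Answer: 2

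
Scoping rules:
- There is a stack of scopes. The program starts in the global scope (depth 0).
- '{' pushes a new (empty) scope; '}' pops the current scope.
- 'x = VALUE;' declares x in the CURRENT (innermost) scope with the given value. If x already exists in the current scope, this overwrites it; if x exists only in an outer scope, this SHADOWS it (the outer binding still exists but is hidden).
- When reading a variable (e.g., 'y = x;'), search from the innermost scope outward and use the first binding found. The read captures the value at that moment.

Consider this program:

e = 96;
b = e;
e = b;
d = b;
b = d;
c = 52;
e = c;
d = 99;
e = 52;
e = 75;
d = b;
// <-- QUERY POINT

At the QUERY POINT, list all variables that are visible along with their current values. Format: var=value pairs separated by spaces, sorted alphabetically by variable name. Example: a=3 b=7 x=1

Step 1: declare e=96 at depth 0
Step 2: declare b=(read e)=96 at depth 0
Step 3: declare e=(read b)=96 at depth 0
Step 4: declare d=(read b)=96 at depth 0
Step 5: declare b=(read d)=96 at depth 0
Step 6: declare c=52 at depth 0
Step 7: declare e=(read c)=52 at depth 0
Step 8: declare d=99 at depth 0
Step 9: declare e=52 at depth 0
Step 10: declare e=75 at depth 0
Step 11: declare d=(read b)=96 at depth 0
Visible at query point: b=96 c=52 d=96 e=75

Answer: b=96 c=52 d=96 e=75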